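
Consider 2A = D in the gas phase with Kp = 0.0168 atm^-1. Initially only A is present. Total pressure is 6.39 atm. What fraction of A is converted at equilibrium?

X = 0.164

Basis: 1 mol A initially; let X = conversion of A. Extent ξ = 0.5X.
Moles: n_A = 1 − X; n_D = 0.5X.
Total moles n_T = 1 − 0.5X.
With p_i = (n_i/n_T)P, Kp = p_D / (p_A^2).
Setting this equal to 0.0168 atm^-1 and taking the physical root (0 < X < 1) gives X = 0.164.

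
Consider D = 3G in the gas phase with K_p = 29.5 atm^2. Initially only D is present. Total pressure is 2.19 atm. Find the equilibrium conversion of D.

Let X = conversion of D (basis 1 mol D); extent of reaction ξ = X.
At extent ξ: n_D = 1 − X; n_G = 3X.
Total moles n_T = 1 + 2X.
Mole fractions y_i = n_i/n_T; K_p = p_G^3 / (p_D) with p_i = y_i·P.
This yields a degree-3 equation in X; solving on (0,1), X = 0.723.

X = 0.723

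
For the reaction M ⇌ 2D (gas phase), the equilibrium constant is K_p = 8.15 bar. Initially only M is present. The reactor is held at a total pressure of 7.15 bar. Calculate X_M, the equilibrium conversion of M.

X = 0.471

Basis: 1 mol M initially; let X = conversion of M. Extent ξ = X.
Mole table: n_M = 1 − X; n_D = 2X.
n_T = Σnᵢ = 1 + X.
Mole fractions y_i = n_i/n_T; K_p = p_D^2 / (p_M) with p_i = y_i·P.
Setting this equal to 8.15 bar and taking the physical root (0 < X < 1) gives X = 0.471.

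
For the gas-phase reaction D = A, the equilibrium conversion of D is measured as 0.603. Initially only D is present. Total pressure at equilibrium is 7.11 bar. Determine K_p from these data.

K_p = 1.52

Basis: 1 mol D initially; let X = conversion of D. Extent ξ = X.
Moles: n_D = 1 − X; n_A = X.
Total moles n_T = 1 (Δν = 0, constant).
At X = 0.603: n_D = 0.397, n_A = 0.603, n_T = 1.
p_i = (n_i/n_T)·P. K_p = p_A / (p_D) = 1.52.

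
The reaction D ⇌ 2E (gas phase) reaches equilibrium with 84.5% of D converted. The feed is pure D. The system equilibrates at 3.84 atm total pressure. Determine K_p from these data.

Take 1 mol D as basis and let X be its fractional conversion, so ξ = X.
Mole table: n_D = 1 − X; n_E = 2X.
Summing: n_T = 1 + X.
At X = 0.845: n_D = 0.155, n_E = 1.69, n_T = 1.84.
p_i = (n_i/n_T)·P. K_p = p_E^2 / (p_D) = 38.4 atm.

K_p = 38.4 atm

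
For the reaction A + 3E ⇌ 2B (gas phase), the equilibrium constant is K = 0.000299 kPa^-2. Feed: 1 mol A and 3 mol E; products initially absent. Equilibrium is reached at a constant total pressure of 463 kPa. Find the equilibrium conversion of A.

X = 0.704

Take 1 mol A as basis and let X be its fractional conversion, so ξ = X.
Moles: n_A = 1 − X; n_E = 3 − 3X; n_B = 2X.
Total moles n_T = 4 − 2X.
Mole fractions y_i = n_i/n_T; K = p_B^2 / (p_A p_E^3) with p_i = y_i·P.
Setting this equal to 0.000299 kPa^-2 and taking the physical root (0 < X < 1) gives X = 0.704.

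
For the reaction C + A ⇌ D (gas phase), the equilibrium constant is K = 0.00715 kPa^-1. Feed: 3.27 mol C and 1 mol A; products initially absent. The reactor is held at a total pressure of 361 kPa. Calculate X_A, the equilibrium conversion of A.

X = 0.651

Basis: 1 mol A initially; let X = conversion of A. Extent ξ = X.
Species balance: n_C = 3.27 − X; n_A = 1 − X; n_D = X.
n_T = Σnᵢ = 4.27 − X.
Mole fractions y_i = n_i/n_T; K = p_D / (p_C p_A) with p_i = y_i·P.
This yields a degree-2 equation in X; solving on (0,1), X = 0.651.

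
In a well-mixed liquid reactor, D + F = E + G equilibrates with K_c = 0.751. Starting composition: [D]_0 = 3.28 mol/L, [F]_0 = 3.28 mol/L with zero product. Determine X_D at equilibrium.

X = 0.464

Let X = conversion of D; extent ξ = 3.28·X mol/L.
Concentrations: [D] = 3.28 − 3.28X; [F] = 3.28 − 3.28X; [E] = 3.28X; [G] = 3.28X.
K_c = [E] [G] / ([D] [F]).
This equals 0.751 at X = 0.464 (the root in 0 < X < 1).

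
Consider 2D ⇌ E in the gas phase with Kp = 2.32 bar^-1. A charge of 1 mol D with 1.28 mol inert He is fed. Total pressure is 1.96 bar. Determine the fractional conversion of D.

X = 0.631

Let X = conversion of D (basis 1 mol D); extent of reaction ξ = 0.5X.
Species balance: n_D = 1 − X; n_E = 0.5X; n_I = 1.28 (inert).
Total moles n_T = 2.28 − 0.5X.
With p_i = (n_i/n_T)P, Kp = p_E / (p_D^2).
Substituting and setting equal to 2.32 bar^-1 gives a polynomial in X; the root in (0,1) is X = 0.631.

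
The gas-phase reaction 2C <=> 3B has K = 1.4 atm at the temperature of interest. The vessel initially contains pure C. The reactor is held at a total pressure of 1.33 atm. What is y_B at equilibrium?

Take 1 mol C as basis and let X be its fractional conversion, so ξ = 0.5X.
At extent ξ: n_C = 1 − X; n_B = 1.5X.
n_T = Σnᵢ = 1 + 0.5X.
With p_i = (n_i/n_T)P, K = p_B^3 / (p_C^2).
Equating to 1.4 atm and solving on 0 < X < 1: X = 0.474.
Then n_B = 0.711, n_T = 1.24, so y_B = 0.575.

y_B = 0.575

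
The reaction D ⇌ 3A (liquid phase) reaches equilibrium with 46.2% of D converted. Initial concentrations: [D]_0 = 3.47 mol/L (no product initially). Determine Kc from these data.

Let X = conversion of D.
Concentrations: [D] = 3.47 − 3.47X; [A] = 10.4X.
At X = 0.462: [D] = 1.87, [A] = 4.81.
Kc = [A]^3 / ([D]) = 59.6 (mol/L)^2.

Kc = 59.6 (mol/L)^2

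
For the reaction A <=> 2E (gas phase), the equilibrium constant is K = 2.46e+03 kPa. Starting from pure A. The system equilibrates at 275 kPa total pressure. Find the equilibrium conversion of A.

X = 0.831

Take 1 mol A as basis and let X be its fractional conversion, so ξ = X.
Moles: n_A = 1 − X; n_E = 2X.
n_T = Σnᵢ = 1 + X.
y_i = n_i/n_T, p_i = y_i·P. K = p_E^2 / (p_A).
This yields a degree-2 equation in X; solving on (0,1), X = 0.831.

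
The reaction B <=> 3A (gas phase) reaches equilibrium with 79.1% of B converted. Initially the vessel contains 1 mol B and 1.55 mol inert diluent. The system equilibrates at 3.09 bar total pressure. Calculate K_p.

K_p = 35.8 bar^2

Take 1 mol B as basis and let X be its fractional conversion, so ξ = X.
Mole table: n_B = 1 − X; n_A = 3X; n_I = 1.55 (inert).
Total moles n_T = 2.55 + 2X.
At X = 0.791: n_B = 0.209, n_A = 2.37, n_T = 4.13.
p_i = (n_i/n_T)·P. K_p = p_A^3 / (p_B) = 35.8 bar^2.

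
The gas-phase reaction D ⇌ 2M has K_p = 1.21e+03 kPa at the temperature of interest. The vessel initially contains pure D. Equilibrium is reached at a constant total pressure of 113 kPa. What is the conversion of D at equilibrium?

X = 0.853

Basis: 1 mol D initially; let X = conversion of D. Extent ξ = X.
At extent ξ: n_D = 1 − X; n_M = 2X.
n_T = Σnᵢ = 1 + X.
With p_i = (n_i/n_T)P, K_p = p_M^2 / (p_D).
This yields a degree-2 equation in X; solving on (0,1), X = 0.853.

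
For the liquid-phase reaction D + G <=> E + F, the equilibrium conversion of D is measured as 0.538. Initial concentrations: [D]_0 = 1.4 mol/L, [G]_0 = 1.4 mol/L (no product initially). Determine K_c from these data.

Let X = conversion of D.
Concentrations: [D] = 1.4 − 1.4X; [G] = 1.4 − 1.4X; [E] = 1.4X; [F] = 1.4X.
At X = 0.538: [D] = 0.647, [G] = 0.647, [E] = 0.753, [F] = 0.753.
K_c = [E] [F] / ([D] [G]) = 1.36.

K_c = 1.36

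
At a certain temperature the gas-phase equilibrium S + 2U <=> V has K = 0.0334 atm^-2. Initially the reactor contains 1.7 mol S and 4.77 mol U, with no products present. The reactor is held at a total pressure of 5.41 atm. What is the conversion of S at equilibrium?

Let X = conversion of S (basis 1.7 mol S); extent of reaction ξ = 1.7X.
Species balance: n_S = 1.7 − 1.7X; n_U = 4.77 − 3.4X; n_V = 1.7X.
Summing: n_T = 6.47 − 3.4X.
y_i = n_i/n_T, p_i = y_i·P. K = p_V / (p_S p_U^2).
Equating to 0.0334 atm^-2 and solving on 0 < X < 1: X = 0.315.

X = 0.315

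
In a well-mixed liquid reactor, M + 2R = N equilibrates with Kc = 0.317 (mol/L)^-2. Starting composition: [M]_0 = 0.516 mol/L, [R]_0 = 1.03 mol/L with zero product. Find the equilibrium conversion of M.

X = 0.183

Let X = conversion of M; extent ξ = 0.516·X mol/L.
Concentrations: [M] = 0.516 − 0.516X; [R] = 1.03 − 1.03X; [N] = 0.516X.
Kc = [N] / ([M] [R]^2).
Equating to 0.317 (mol/L)^-2: the physical root is X = 0.183.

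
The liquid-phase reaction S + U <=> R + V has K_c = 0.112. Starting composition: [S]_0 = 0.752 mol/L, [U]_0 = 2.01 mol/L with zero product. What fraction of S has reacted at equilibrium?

X = 0.393

Let X = conversion of S; extent ξ = 0.752·X mol/L.
Concentrations: [S] = 0.752 − 0.752X; [U] = 2.01 − 0.752X; [R] = 0.752X; [V] = 0.752X.
K_c = [R] [V] / ([S] [U]).
Setting equal to 0.112 and solving for X on (0,1) gives X = 0.393.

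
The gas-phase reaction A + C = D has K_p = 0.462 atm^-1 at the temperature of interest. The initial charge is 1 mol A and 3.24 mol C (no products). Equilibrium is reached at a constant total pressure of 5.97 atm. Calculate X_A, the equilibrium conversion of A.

X = 0.665

Let X = conversion of A (basis 1 mol A); extent of reaction ξ = X.
Species balance: n_A = 1 − X; n_C = 3.24 − X; n_D = X.
Summing: n_T = 4.24 − X.
y_i = n_i/n_T, p_i = y_i·P. K_p = p_D / (p_A p_C).
Setting this equal to 0.462 atm^-1 and taking the physical root (0 < X < 1) gives X = 0.665.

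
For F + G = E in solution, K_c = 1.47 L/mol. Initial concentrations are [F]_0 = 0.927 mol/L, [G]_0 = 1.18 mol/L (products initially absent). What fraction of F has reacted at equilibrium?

Let X = conversion of F; extent ξ = 0.927·X mol/L.
Concentrations: [F] = 0.927 − 0.927X; [G] = 1.18 − 0.927X; [E] = 0.927X.
K_c = [E] / ([F] [G]).
Solving K_c = 1.47 for X ∈ (0,1): X = 0.510.

X = 0.510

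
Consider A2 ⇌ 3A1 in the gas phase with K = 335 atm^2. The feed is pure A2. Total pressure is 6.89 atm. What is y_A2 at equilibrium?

Take 1 mol A2 as basis and let X be its fractional conversion, so ξ = X.
Species balance: n_A2 = 1 − X; n_A1 = 3X.
Total moles n_T = 1 + 2X.
With p_i = (n_i/n_T)P, K = p_A1^3 / (p_A2).
Substituting and setting equal to 335 atm^2 gives a polynomial in X; the root in (0,1) is X = 0.745.
Then n_A2 = 0.255, n_T = 2.49, so y_A2 = 0.102.

y_A2 = 0.102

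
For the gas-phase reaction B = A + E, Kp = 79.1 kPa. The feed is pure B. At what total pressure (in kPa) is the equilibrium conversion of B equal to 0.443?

Take 1 mol B as basis and let X be its fractional conversion, so ξ = X.
At extent ξ: n_B = 1 − X; n_A = X; n_E = X.
Total moles n_T = 1 + X.
Kp = p_A p_E / (p_B) with p_i = (n_i/n_T)·P.
At X = 0.443: the mole-fraction product g(X) = Π y_i^ν_i = 0.2442. Since Kp = g(X)·P^{1}, P = (Kp/g)^(1/1) = (79.1/0.2442)^(1/1) = 324 kPa.

P = 324 kPa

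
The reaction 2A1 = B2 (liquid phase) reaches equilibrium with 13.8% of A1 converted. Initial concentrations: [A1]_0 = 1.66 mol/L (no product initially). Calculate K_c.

Let X = conversion of A1.
Concentrations: [A1] = 1.66 − 1.66X; [B2] = 0.83X.
At X = 0.138: [A1] = 1.43, [B2] = 0.115.
K_c = [B2] / ([A1]^2) = 0.0559 L/mol.

K_c = 0.0559 L/mol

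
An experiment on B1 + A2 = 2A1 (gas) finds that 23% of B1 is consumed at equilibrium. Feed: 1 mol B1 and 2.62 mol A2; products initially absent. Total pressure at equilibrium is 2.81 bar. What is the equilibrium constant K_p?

K_p = 0.115

Take 1 mol B1 as basis and let X be its fractional conversion, so ξ = X.
At extent ξ: n_B1 = 1 − X; n_A2 = 2.62 − X; n_A1 = 2X.
Total moles n_T = 3.62 (Δν = 0, constant).
At X = 0.23: n_B1 = 0.77, n_A2 = 2.39, n_A1 = 0.46, n_T = 3.62.
p_i = (n_i/n_T)·P. K_p = p_A1^2 / (p_B1 p_A2) = 0.115.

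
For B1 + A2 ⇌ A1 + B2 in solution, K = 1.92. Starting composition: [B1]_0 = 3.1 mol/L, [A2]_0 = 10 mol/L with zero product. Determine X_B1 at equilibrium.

X = 0.844

Let X = conversion of B1; extent ξ = 3.1·X mol/L.
Concentrations: [B1] = 3.1 − 3.1X; [A2] = 10 − 3.1X; [A1] = 3.1X; [B2] = 3.1X.
K = [A1] [B2] / ([B1] [A2]).
Solving K = 1.92 for X ∈ (0,1): X = 0.844.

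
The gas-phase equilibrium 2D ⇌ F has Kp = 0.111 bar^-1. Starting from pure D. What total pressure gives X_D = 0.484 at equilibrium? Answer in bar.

P = 6.21 bar

Let X = conversion of D (basis 1 mol D); extent of reaction ξ = 0.5X.
Moles: n_D = 1 − X; n_F = 0.5X.
Total moles n_T = 1 − 0.5X.
Kp = p_F / (p_D^2) with p_i = (n_i/n_T)·P.
At X = 0.484: the mole-fraction product g(X) = Π y_i^ν_i = 0.6889. Since Kp = g(X)·P^{-1}, P = (g/Kp)^(1/1) = (0.6889/0.111)^(1/1) = 6.21 bar.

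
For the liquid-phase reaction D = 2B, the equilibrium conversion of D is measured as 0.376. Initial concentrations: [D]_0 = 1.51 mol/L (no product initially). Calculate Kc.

Let X = conversion of D.
Concentrations: [D] = 1.51 − 1.51X; [B] = 3.02X.
At X = 0.376: [D] = 0.942, [B] = 1.14.
Kc = [B]^2 / ([D]) = 1.37 mol/L.

Kc = 1.37 mol/L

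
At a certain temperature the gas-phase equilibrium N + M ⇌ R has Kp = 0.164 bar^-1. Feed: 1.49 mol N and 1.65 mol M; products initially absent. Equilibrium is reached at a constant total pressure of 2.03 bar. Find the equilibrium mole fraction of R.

y_R = 0.072

Take 1.49 mol N as basis and let X be its fractional conversion, so ξ = 1.49X.
At extent ξ: n_N = 1.49 − 1.49X; n_M = 1.65 − 1.49X; n_R = 1.49X.
Total moles n_T = 3.14 − 1.49X.
With p_i = (n_i/n_T)P, Kp = p_R / (p_N p_M).
Substituting and setting equal to 0.164 bar^-1 gives a polynomial in X; the root in (0,1) is X = 0.141.
Then n_R = 0.21, n_T = 2.93, so y_R = 0.072.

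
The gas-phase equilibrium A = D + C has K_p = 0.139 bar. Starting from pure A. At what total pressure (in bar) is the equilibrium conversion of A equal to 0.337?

P = 1.08 bar

Let X = conversion of A (basis 1 mol A); extent of reaction ξ = X.
Moles: n_A = 1 − X; n_D = X; n_C = X.
n_T = Σnᵢ = 1 + X.
K_p = p_D p_C / (p_A) with p_i = (n_i/n_T)·P.
At X = 0.337: the mole-fraction product g(X) = Π y_i^ν_i = 0.1281. Since K_p = g(X)·P^{1}, P = (K_p/g)^(1/1) = (0.139/0.1281)^(1/1) = 1.08 bar.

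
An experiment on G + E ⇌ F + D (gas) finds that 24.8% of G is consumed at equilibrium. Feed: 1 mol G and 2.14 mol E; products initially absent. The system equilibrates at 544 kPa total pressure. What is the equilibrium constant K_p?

Take 1 mol G as basis and let X be its fractional conversion, so ξ = X.
Moles: n_G = 1 − X; n_E = 2.14 − X; n_F = X; n_D = X.
Total moles n_T = 3.14 (Δν = 0, constant).
At X = 0.248: n_G = 0.752, n_E = 1.89, n_F = 0.248, n_D = 0.248, n_T = 3.14.
p_i = (n_i/n_T)·P. K_p = p_F p_D / (p_G p_E) = 0.0432.

K_p = 0.0432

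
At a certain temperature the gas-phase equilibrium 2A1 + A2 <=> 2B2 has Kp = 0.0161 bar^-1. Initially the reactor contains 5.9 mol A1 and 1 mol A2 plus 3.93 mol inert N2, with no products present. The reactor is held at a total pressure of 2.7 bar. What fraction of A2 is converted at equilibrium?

X = 0.163

Basis: 1 mol A2 initially; let X = conversion of A2. Extent ξ = X.
Moles: n_A1 = 5.9 − 2X; n_A2 = 1 − X; n_B2 = 2X; n_I = 3.93 (inert).
n_T = Σnᵢ = 10.8 − X.
With p_i = (n_i/n_T)P, Kp = p_B2^2 / (p_A1^2 p_A2).
This yields a degree-3 equation in X; solving on (0,1), X = 0.163.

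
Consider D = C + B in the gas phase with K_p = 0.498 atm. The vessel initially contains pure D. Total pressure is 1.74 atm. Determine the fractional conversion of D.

X = 0.472

Basis: 1 mol D initially; let X = conversion of D. Extent ξ = X.
Species balance: n_D = 1 − X; n_C = X; n_B = X.
Summing: n_T = 1 + X.
y_i = n_i/n_T, p_i = y_i·P. K_p = p_C p_B / (p_D).
Setting this equal to 0.498 atm and taking the physical root (0 < X < 1) gives X = 0.472.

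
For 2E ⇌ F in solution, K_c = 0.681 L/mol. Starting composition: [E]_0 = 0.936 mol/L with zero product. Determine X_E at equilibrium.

Let X = conversion of E; extent ξ = 0.936X/2 mol/L.
Concentrations: [E] = 0.936 − 0.936X; [F] = 0.468X.
K_c = [F] / ([E]^2).
Setting equal to 0.681 and solving for X on (0,1) gives X = 0.424.

X = 0.424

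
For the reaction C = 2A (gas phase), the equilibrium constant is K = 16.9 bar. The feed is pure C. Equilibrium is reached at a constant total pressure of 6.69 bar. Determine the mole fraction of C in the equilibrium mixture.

Let X = conversion of C (basis 1 mol C); extent of reaction ξ = X.
Species balance: n_C = 1 − X; n_A = 2X.
n_T = Σnᵢ = 1 + X.
With p_i = (n_i/n_T)P, K = p_A^2 / (p_C).
Equating to 16.9 bar and solving on 0 < X < 1: X = 0.622.
Then n_C = 0.378, n_T = 1.62, so y_C = 0.233.

y_C = 0.233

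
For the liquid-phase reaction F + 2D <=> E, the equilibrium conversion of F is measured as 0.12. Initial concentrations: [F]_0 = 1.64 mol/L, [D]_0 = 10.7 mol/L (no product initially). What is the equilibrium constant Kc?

Let X = conversion of F.
Concentrations: [F] = 1.64 − 1.64X; [D] = 10.7 − 3.28X; [E] = 1.64X.
At X = 0.12: [F] = 1.44, [D] = 10.3, [E] = 0.197.
Kc = [E] / ([F] [D]^2) = 0.00128 (mol/L)^-2.

Kc = 0.00128 (mol/L)^-2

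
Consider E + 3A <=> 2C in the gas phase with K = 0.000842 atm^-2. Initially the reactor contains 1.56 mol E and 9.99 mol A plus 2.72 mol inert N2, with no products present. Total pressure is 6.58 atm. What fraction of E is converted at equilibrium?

X = 0.145

Basis: 1.56 mol E initially; let X = conversion of E. Extent ξ = 1.56X.
At extent ξ: n_E = 1.56 − 1.56X; n_A = 9.99 − 4.68X; n_C = 3.12X; n_I = 2.72 (inert).
Summing: n_T = 14.3 − 3.12X.
y_i = n_i/n_T, p_i = y_i·P. K = p_C^2 / (p_E p_A^3).
This yields a degree-4 equation in X; solving on (0,1), X = 0.145.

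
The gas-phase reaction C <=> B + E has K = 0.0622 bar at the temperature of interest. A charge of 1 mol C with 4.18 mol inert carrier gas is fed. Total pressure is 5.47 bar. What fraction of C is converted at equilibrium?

Basis: 1 mol C initially; let X = conversion of C. Extent ξ = X.
At extent ξ: n_C = 1 − X; n_B = X; n_E = X; n_I = 4.18 (inert).
Total moles n_T = 5.18 + X.
Mole fractions y_i = n_i/n_T; K = p_B p_E / (p_C) with p_i = y_i·P.
This yields a degree-2 equation in X; solving on (0,1), X = 0.219.

X = 0.219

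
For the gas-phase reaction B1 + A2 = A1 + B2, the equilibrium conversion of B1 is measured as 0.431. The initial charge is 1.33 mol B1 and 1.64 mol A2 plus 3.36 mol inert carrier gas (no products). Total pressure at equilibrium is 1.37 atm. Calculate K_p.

K_p = 0.407

Let X = conversion of B1 (basis 1.33 mol B1); extent of reaction ξ = 1.33X.
At extent ξ: n_B1 = 1.33 − 1.33X; n_A2 = 1.64 − 1.33X; n_A1 = 1.33X; n_B2 = 1.33X; n_I = 3.36 (inert).
n_T stays at 6.33 (no change in mole number).
At X = 0.431: n_B1 = 0.757, n_A2 = 1.07, n_A1 = 0.573, n_B2 = 0.573, n_T = 6.33.
p_i = (n_i/n_T)·P. K_p = p_A1 p_B2 / (p_B1 p_A2) = 0.407.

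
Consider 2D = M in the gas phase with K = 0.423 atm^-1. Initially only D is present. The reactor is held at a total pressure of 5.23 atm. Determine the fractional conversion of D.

Take 1 mol D as basis and let X be its fractional conversion, so ξ = 0.5X.
At extent ξ: n_D = 1 − X; n_M = 0.5X.
Summing: n_T = 1 − 0.5X.
Mole fractions y_i = n_i/n_T; K = p_M / (p_D^2) with p_i = y_i·P.
Setting this equal to 0.423 atm^-1 and taking the physical root (0 < X < 1) gives X = 0.681.

X = 0.681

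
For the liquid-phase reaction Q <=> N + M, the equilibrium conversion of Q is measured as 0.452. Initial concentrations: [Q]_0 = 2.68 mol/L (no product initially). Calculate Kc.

Kc = 0.999 mol/L

Let X = conversion of Q.
Concentrations: [Q] = 2.68 − 2.68X; [N] = 2.68X; [M] = 2.68X.
At X = 0.452: [Q] = 1.47, [N] = 1.21, [M] = 1.21.
Kc = [N] [M] / ([Q]) = 0.999 mol/L.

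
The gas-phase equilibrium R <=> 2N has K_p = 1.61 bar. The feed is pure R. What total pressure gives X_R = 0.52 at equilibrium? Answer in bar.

Take 1 mol R as basis and let X be its fractional conversion, so ξ = X.
Moles: n_R = 1 − X; n_N = 2X.
Summing: n_T = 1 + X.
K_p = p_N^2 / (p_R) with p_i = (n_i/n_T)·P.
At X = 0.52: the mole-fraction product g(X) = Π y_i^ν_i = 1.482. Since K_p = g(X)·P^{1}, P = (K_p/g)^(1/1) = (1.61/1.482)^(1/1) = 1.09 bar.

P = 1.09 bar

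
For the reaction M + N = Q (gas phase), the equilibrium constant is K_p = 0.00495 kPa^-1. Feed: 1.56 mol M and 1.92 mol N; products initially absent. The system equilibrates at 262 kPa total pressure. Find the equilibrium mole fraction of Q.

y_Q = 0.202

Take 1.56 mol M as basis and let X be its fractional conversion, so ξ = 1.56X.
Species balance: n_M = 1.56 − 1.56X; n_N = 1.92 − 1.56X; n_Q = 1.56X.
n_T = Σnᵢ = 3.48 − 1.56X.
y_i = n_i/n_T, p_i = y_i·P. K_p = p_Q / (p_M p_N).
This yields a degree-2 equation in X; solving on (0,1), X = 0.374.
Then n_Q = 0.584, n_T = 2.9, so y_Q = 0.202.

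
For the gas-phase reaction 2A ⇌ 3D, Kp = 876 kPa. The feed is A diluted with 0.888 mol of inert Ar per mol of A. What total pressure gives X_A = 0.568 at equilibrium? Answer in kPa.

Take 1 mol A as basis and let X be its fractional conversion, so ξ = 0.5X.
At extent ξ: n_A = 1 − X; n_D = 1.5X; n_I = 0.888 (inert).
n_T = Σnᵢ = 1.89 + 0.5X.
Kp = p_D^3 / (p_A^2) with p_i = (n_i/n_T)·P.
At X = 0.568: the mole-fraction product g(X) = Π y_i^ν_i = 1.526. Since Kp = g(X)·P^{1}, P = (Kp/g)^(1/1) = (876/1.526)^(1/1) = 574 kPa.

P = 574 kPa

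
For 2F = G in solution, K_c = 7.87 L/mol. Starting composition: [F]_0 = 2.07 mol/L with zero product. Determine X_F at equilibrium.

X = 0.839

Let X = conversion of F; extent ξ = 2.07X/2 mol/L.
Concentrations: [F] = 2.07 − 2.07X; [G] = 1.03X.
K_c = [G] / ([F]^2).
Solving K_c = 7.87 for X ∈ (0,1): X = 0.839.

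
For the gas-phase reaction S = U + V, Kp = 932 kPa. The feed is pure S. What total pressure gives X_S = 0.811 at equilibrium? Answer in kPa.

P = 485 kPa

Take 1 mol S as basis and let X be its fractional conversion, so ξ = X.
Moles: n_S = 1 − X; n_U = X; n_V = X.
Total moles n_T = 1 + X.
Kp = p_U p_V / (p_S) with p_i = (n_i/n_T)·P.
At X = 0.811: the mole-fraction product g(X) = Π y_i^ν_i = 1.922. Since Kp = g(X)·P^{1}, P = (Kp/g)^(1/1) = (932/1.922)^(1/1) = 485 kPa.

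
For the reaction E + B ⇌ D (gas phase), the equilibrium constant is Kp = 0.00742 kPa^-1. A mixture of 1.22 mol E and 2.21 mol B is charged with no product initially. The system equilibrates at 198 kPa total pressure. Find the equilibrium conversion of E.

Take 1.22 mol E as basis and let X be its fractional conversion, so ξ = 1.22X.
At extent ξ: n_E = 1.22 − 1.22X; n_B = 2.21 − 1.22X; n_D = 1.22X.
Total moles n_T = 3.43 − 1.22X.
With p_i = (n_i/n_T)P, Kp = p_D / (p_E p_B).
Substituting and setting equal to 0.00742 kPa^-1 gives a polynomial in X; the root in (0,1) is X = 0.458.

X = 0.458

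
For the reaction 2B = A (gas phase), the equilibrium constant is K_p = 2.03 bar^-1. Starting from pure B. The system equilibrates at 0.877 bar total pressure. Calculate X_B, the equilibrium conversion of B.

Let X = conversion of B (basis 1 mol B); extent of reaction ξ = 0.5X.
At extent ξ: n_B = 1 − X; n_A = 0.5X.
Summing: n_T = 1 − 0.5X.
y_i = n_i/n_T, p_i = y_i·P. K_p = p_A / (p_B^2).
This yields a degree-2 equation in X; solving on (0,1), X = 0.649.

X = 0.649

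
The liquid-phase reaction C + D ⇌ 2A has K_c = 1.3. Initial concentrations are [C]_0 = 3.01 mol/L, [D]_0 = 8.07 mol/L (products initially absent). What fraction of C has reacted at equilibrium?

Let X = conversion of C; extent ξ = 3.01·X mol/L.
Concentrations: [C] = 3.01 − 3.01X; [D] = 8.07 − 3.01X; [A] = 6.02X.
K_c = [A]^2 / ([C] [D]).
Equating to 1.3: the physical root is X = 0.555.

X = 0.555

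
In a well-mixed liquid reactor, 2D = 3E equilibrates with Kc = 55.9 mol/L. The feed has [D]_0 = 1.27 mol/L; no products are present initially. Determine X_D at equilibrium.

X = 0.801

Let X = conversion of D; extent ξ = 1.27X/2 mol/L.
Concentrations: [D] = 1.27 − 1.27X; [E] = 1.91X.
Kc = [E]^3 / ([D]^2).
Solving Kc = 55.9 for X ∈ (0,1): X = 0.801.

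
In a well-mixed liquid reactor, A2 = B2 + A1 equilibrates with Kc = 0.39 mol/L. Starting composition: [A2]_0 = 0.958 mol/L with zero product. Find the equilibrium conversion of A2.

X = 0.466

Let X = conversion of A2; extent ξ = 0.958·X mol/L.
Concentrations: [A2] = 0.958 − 0.958X; [B2] = 0.958X; [A1] = 0.958X.
Kc = [B2] [A1] / ([A2]).
Setting equal to 0.39 and solving for X on (0,1) gives X = 0.466.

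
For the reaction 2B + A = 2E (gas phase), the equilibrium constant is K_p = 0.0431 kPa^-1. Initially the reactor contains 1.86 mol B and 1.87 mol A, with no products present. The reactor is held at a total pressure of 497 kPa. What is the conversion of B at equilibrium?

Basis: 1.86 mol B initially; let X = conversion of B. Extent ξ = 0.93X.
Species balance: n_B = 1.86 − 1.86X; n_A = 1.87 − 0.93X; n_E = 1.86X.
Summing: n_T = 3.73 − 0.93X.
With p_i = (n_i/n_T)P, K_p = p_E^2 / (p_B^2 p_A).
Equating to 0.0431 kPa^-1 and solving on 0 < X < 1: X = 0.742.

X = 0.742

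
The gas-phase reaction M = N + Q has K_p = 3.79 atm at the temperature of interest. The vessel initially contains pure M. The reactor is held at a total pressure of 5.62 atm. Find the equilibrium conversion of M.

X = 0.635

Take 1 mol M as basis and let X be its fractional conversion, so ξ = X.
Moles: n_M = 1 − X; n_N = X; n_Q = X.
n_T = Σnᵢ = 1 + X.
Mole fractions y_i = n_i/n_T; K_p = p_N p_Q / (p_M) with p_i = y_i·P.
This yields a degree-2 equation in X; solving on (0,1), X = 0.635.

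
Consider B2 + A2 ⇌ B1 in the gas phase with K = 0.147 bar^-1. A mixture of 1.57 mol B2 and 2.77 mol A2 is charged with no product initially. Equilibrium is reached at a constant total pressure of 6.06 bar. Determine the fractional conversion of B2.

X = 0.343

Take 1.57 mol B2 as basis and let X be its fractional conversion, so ξ = 1.57X.
Moles: n_B2 = 1.57 − 1.57X; n_A2 = 2.77 − 1.57X; n_B1 = 1.57X.
Summing: n_T = 4.34 − 1.57X.
y_i = n_i/n_T, p_i = y_i·P. K = p_B1 / (p_B2 p_A2).
Setting this equal to 0.147 bar^-1 and taking the physical root (0 < X < 1) gives X = 0.343.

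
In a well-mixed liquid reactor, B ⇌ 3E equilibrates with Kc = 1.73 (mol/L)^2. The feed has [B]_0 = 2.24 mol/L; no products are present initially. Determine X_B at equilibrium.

Let X = conversion of B; extent ξ = 2.24·X mol/L.
Concentrations: [B] = 2.24 − 2.24X; [E] = 6.72X.
Kc = [E]^3 / ([B]).
Equating to 1.73 (mol/L)^2: the physical root is X = 0.216.

X = 0.216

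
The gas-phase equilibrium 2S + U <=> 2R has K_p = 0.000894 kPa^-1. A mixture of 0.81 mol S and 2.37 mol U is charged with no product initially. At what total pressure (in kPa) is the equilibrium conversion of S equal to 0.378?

Basis: 0.81 mol S initially; let X = conversion of S. Extent ξ = 0.405X.
Mole table: n_S = 0.81 − 0.81X; n_U = 2.37 − 0.405X; n_R = 0.81X.
Total moles n_T = 3.18 − 0.405X.
K_p = p_R^2 / (p_S^2 p_U) with p_i = (n_i/n_T)·P.
At X = 0.378: the mole-fraction product g(X) = Π y_i^ν_i = 0.5043. Since K_p = g(X)·P^{-1}, P = (g/K_p)^(1/1) = (0.5043/0.000894)^(1/1) = 564 kPa.

P = 564 kPa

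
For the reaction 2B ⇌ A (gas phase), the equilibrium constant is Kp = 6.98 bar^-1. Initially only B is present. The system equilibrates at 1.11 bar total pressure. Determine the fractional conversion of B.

X = 0.823

Let X = conversion of B (basis 1 mol B); extent of reaction ξ = 0.5X.
Mole table: n_B = 1 − X; n_A = 0.5X.
Total moles n_T = 1 − 0.5X.
With p_i = (n_i/n_T)P, Kp = p_A / (p_B^2).
Equating to 6.98 bar^-1 and solving on 0 < X < 1: X = 0.823.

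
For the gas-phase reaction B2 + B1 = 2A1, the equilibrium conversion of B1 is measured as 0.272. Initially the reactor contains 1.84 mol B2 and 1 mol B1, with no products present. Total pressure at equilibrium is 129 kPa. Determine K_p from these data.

Let X = conversion of B1 (basis 1 mol B1); extent of reaction ξ = X.
Moles: n_B2 = 1.84 − X; n_B1 = 1 − X; n_A1 = 2X.
Total moles n_T = 2.84 (Δν = 0, constant).
At X = 0.272: n_B2 = 1.57, n_B1 = 0.728, n_A1 = 0.544, n_T = 2.84.
p_i = (n_i/n_T)·P. K_p = p_A1^2 / (p_B2 p_B1) = 0.259.

K_p = 0.259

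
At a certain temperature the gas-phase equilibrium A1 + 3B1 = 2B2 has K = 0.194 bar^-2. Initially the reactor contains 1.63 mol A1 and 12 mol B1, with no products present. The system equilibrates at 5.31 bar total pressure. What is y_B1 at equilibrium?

Take 1.63 mol A1 as basis and let X be its fractional conversion, so ξ = 1.63X.
Mole table: n_A1 = 1.63 − 1.63X; n_B1 = 12 − 4.89X; n_B2 = 3.26X.
n_T = Σnᵢ = 13.6 − 3.26X.
Mole fractions y_i = n_i/n_T; K = p_B2^2 / (p_A1 p_B1^3) with p_i = y_i·P.
Substituting and setting equal to 0.194 bar^-2 gives a polynomial in X; the root in (0,1) is X = 0.815.
Then n_B1 = 8.02, n_T = 11, so y_B1 = 0.730.

y_B1 = 0.730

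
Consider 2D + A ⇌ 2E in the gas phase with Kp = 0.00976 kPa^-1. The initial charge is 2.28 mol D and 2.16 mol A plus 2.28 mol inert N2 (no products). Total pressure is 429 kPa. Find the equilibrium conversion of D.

Let X = conversion of D (basis 2.28 mol D); extent of reaction ξ = 1.14X.
Species balance: n_D = 2.28 − 2.28X; n_A = 2.16 − 1.14X; n_E = 2.28X; n_I = 2.28 (inert).
Total moles n_T = 6.72 − 1.14X.
y_i = n_i/n_T, p_i = y_i·P. Kp = p_E^2 / (p_D^2 p_A).
Equating to 0.00976 kPa^-1 and solving on 0 < X < 1: X = 0.509.

X = 0.509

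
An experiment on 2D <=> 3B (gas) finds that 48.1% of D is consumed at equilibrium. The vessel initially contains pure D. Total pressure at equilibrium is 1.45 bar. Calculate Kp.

Let X = conversion of D (basis 1 mol D); extent of reaction ξ = 0.5X.
Species balance: n_D = 1 − X; n_B = 1.5X.
Summing: n_T = 1 + 0.5X.
At X = 0.481: n_D = 0.519, n_B = 0.722, n_T = 1.24.
p_i = (n_i/n_T)·P. Kp = p_B^3 / (p_D^2) = 1.63 bar.

Kp = 1.63 bar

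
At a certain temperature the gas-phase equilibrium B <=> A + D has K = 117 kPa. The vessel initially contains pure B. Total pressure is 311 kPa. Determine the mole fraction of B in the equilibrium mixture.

Basis: 1 mol B initially; let X = conversion of B. Extent ξ = X.
At extent ξ: n_B = 1 − X; n_A = X; n_D = X.
n_T = Σnᵢ = 1 + X.
With p_i = (n_i/n_T)P, K = p_A p_D / (p_B).
This yields a degree-2 equation in X; solving on (0,1), X = 0.523.
Then n_B = 0.477, n_T = 1.52, so y_B = 0.313.

y_B = 0.313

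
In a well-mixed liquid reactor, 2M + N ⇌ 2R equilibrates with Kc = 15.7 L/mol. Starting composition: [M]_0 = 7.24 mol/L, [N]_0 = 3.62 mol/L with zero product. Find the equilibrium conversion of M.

Let X = conversion of M; extent ξ = 7.24X/2 mol/L.
Concentrations: [M] = 7.24 − 7.24X; [N] = 3.62 − 3.62X; [R] = 7.24X.
Kc = [R]^2 / ([M]^2 [N]).
Setting equal to 15.7 and solving for X on (0,1) gives X = 0.780.

X = 0.780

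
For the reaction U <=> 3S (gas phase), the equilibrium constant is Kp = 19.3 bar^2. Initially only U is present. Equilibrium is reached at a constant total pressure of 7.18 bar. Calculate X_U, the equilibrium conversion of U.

X = 0.291

Let X = conversion of U (basis 1 mol U); extent of reaction ξ = X.
Species balance: n_U = 1 − X; n_S = 3X.
Total moles n_T = 1 + 2X.
y_i = n_i/n_T, p_i = y_i·P. Kp = p_S^3 / (p_U).
Equating to 19.3 bar^2 and solving on 0 < X < 1: X = 0.291.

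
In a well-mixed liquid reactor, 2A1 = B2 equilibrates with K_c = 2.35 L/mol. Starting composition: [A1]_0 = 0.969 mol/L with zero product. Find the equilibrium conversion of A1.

Let X = conversion of A1; extent ξ = 0.969X/2 mol/L.
Concentrations: [A1] = 0.969 − 0.969X; [B2] = 0.484X.
K_c = [B2] / ([A1]^2).
This equals 2.35 at X = 0.629 (the root in 0 < X < 1).

X = 0.629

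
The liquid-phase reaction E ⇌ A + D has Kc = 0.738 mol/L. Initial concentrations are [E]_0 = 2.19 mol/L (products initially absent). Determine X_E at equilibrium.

Let X = conversion of E; extent ξ = 2.19·X mol/L.
Concentrations: [E] = 2.19 − 2.19X; [A] = 2.19X; [D] = 2.19X.
Kc = [A] [D] / ([E]).
This equals 0.738 at X = 0.436 (the root in 0 < X < 1).

X = 0.436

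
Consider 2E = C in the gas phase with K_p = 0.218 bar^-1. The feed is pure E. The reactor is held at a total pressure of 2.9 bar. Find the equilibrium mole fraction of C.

Take 1 mol E as basis and let X be its fractional conversion, so ξ = 0.5X.
Mole table: n_E = 1 − X; n_C = 0.5X.
Summing: n_T = 1 − 0.5X.
y_i = n_i/n_T, p_i = y_i·P. K_p = p_C / (p_E^2).
Setting this equal to 0.218 bar^-1 and taking the physical root (0 < X < 1) gives X = 0.468.
Then n_C = 0.234, n_T = 0.766, so y_C = 0.305.

y_C = 0.305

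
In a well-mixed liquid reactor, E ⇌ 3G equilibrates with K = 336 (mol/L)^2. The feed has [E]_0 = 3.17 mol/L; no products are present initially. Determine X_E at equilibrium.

X = 0.710

Let X = conversion of E; extent ξ = 3.17·X mol/L.
Concentrations: [E] = 3.17 − 3.17X; [G] = 9.51X.
K = [G]^3 / ([E]).
Solving K = 336 for X ∈ (0,1): X = 0.710.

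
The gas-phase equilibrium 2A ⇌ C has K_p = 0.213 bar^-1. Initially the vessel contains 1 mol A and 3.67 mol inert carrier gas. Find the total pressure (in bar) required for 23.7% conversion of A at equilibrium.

Basis: 1 mol A initially; let X = conversion of A. Extent ξ = 0.5X.
Mole table: n_A = 1 − X; n_C = 0.5X; n_I = 3.67 (inert).
n_T = Σnᵢ = 4.67 − 0.5X.
K_p = p_C / (p_A^2) with p_i = (n_i/n_T)·P.
At X = 0.237: the mole-fraction product g(X) = Π y_i^ν_i = 0.9265. Since K_p = g(X)·P^{-1}, P = (g/K_p)^(1/1) = (0.9265/0.213)^(1/1) = 4.35 bar.

P = 4.35 bar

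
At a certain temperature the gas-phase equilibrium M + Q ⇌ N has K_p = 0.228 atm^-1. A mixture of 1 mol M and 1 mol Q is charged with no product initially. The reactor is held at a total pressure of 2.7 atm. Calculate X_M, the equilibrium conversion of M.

Let X = conversion of M (basis 1 mol M); extent of reaction ξ = X.
Moles: n_M = 1 − X; n_Q = 1 − X; n_N = X.
n_T = Σnᵢ = 2 − X.
y_i = n_i/n_T, p_i = y_i·P. K_p = p_N / (p_M p_Q).
Setting this equal to 0.228 atm^-1 and taking the physical root (0 < X < 1) gives X = 0.213.

X = 0.213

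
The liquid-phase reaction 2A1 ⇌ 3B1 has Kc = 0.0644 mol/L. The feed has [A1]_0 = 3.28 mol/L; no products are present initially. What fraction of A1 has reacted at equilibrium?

Let X = conversion of A1; extent ξ = 3.28X/2 mol/L.
Concentrations: [A1] = 3.28 − 3.28X; [B1] = 4.92X.
Kc = [B1]^3 / ([A1]^2).
Equating to 0.0644 mol/L: the physical root is X = 0.160.

X = 0.160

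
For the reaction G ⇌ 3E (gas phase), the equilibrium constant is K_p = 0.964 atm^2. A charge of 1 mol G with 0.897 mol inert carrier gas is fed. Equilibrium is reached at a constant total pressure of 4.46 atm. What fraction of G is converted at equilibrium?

Let X = conversion of G (basis 1 mol G); extent of reaction ξ = X.
Mole table: n_G = 1 − X; n_E = 3X; n_I = 0.897 (inert).
n_T = Σnᵢ = 1.9 + 2X.
Mole fractions y_i = n_i/n_T; K_p = p_E^3 / (p_G) with p_i = y_i·P.
Equating to 0.964 atm^2 and solving on 0 < X < 1: X = 0.196.

X = 0.196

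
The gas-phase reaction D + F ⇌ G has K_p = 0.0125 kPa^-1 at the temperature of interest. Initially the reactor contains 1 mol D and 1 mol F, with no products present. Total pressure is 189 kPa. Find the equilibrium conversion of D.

Basis: 1 mol D initially; let X = conversion of D. Extent ξ = X.
Moles: n_D = 1 − X; n_F = 1 − X; n_G = X.
Summing: n_T = 2 − X.
y_i = n_i/n_T, p_i = y_i·P. K_p = p_G / (p_D p_F).
Setting this equal to 0.0125 kPa^-1 and taking the physical root (0 < X < 1) gives X = 0.455.

X = 0.455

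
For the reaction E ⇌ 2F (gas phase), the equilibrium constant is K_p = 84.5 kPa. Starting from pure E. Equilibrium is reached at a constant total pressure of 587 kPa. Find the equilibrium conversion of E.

Take 1 mol E as basis and let X be its fractional conversion, so ξ = X.
Moles: n_E = 1 − X; n_F = 2X.
Total moles n_T = 1 + X.
y_i = n_i/n_T, p_i = y_i·P. K_p = p_F^2 / (p_E).
This yields a degree-2 equation in X; solving on (0,1), X = 0.186.

X = 0.186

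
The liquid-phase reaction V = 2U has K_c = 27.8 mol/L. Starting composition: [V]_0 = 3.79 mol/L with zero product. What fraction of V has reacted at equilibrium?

Let X = conversion of V; extent ξ = 3.79·X mol/L.
Concentrations: [V] = 3.79 − 3.79X; [U] = 7.58X.
K_c = [U]^2 / ([V]).
Solving K_c = 27.8 for X ∈ (0,1): X = 0.718.

X = 0.718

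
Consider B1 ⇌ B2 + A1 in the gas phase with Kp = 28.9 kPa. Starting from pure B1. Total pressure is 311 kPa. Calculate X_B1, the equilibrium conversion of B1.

X = 0.292

Let X = conversion of B1 (basis 1 mol B1); extent of reaction ξ = X.
Species balance: n_B1 = 1 − X; n_B2 = X; n_A1 = X.
Total moles n_T = 1 + X.
Mole fractions y_i = n_i/n_T; Kp = p_B2 p_A1 / (p_B1) with p_i = y_i·P.
Substituting and setting equal to 28.9 kPa gives a polynomial in X; the root in (0,1) is X = 0.292.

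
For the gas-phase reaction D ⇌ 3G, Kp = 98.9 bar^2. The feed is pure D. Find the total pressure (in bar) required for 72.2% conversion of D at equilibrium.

P = 4.02 bar

Basis: 1 mol D initially; let X = conversion of D. Extent ξ = X.
Species balance: n_D = 1 − X; n_G = 3X.
Total moles n_T = 1 + 2X.
Kp = p_G^3 / (p_D) with p_i = (n_i/n_T)·P.
At X = 0.722: the mole-fraction product g(X) = Π y_i^ν_i = 6.12. Since Kp = g(X)·P^{2}, P = (Kp/g)^(1/2) = (98.9/6.12)^(1/2) = 4.02 bar.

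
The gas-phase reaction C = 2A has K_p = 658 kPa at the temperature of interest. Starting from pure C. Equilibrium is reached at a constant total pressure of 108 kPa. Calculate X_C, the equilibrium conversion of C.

Take 1 mol C as basis and let X be its fractional conversion, so ξ = X.
Moles: n_C = 1 − X; n_A = 2X.
Total moles n_T = 1 + X.
y_i = n_i/n_T, p_i = y_i·P. K_p = p_A^2 / (p_C).
Setting this equal to 658 kPa and taking the physical root (0 < X < 1) gives X = 0.777.

X = 0.777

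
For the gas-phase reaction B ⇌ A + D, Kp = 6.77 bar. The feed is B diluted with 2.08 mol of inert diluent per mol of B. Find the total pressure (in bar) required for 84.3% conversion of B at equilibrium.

Basis: 1 mol B initially; let X = conversion of B. Extent ξ = X.
Species balance: n_B = 1 − X; n_A = X; n_D = X; n_I = 2.08 (inert).
Summing: n_T = 3.08 + X.
Kp = p_A p_D / (p_B) with p_i = (n_i/n_T)·P.
At X = 0.843: the mole-fraction product g(X) = Π y_i^ν_i = 1.154. Since Kp = g(X)·P^{1}, P = (Kp/g)^(1/1) = (6.77/1.154)^(1/1) = 5.87 bar.

P = 5.87 bar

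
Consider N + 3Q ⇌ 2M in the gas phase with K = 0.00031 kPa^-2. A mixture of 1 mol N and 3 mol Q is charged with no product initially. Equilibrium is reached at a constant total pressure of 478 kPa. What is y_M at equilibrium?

Basis: 1 mol N initially; let X = conversion of N. Extent ξ = X.
Species balance: n_N = 1 − X; n_Q = 3 − 3X; n_M = 2X.
n_T = Σnᵢ = 4 − 2X.
Mole fractions y_i = n_i/n_T; K = p_M^2 / (p_N p_Q^3) with p_i = y_i·P.
Equating to 0.00031 kPa^-2 and solving on 0 < X < 1: X = 0.711.
Then n_M = 1.42, n_T = 2.58, so y_M = 0.551.

y_M = 0.551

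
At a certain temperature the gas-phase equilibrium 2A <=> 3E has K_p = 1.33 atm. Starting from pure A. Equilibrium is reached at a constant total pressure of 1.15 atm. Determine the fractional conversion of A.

X = 0.484

Basis: 1 mol A initially; let X = conversion of A. Extent ξ = 0.5X.
Mole table: n_A = 1 − X; n_E = 1.5X.
Total moles n_T = 1 + 0.5X.
y_i = n_i/n_T, p_i = y_i·P. K_p = p_E^3 / (p_A^2).
Setting this equal to 1.33 atm and taking the physical root (0 < X < 1) gives X = 0.484.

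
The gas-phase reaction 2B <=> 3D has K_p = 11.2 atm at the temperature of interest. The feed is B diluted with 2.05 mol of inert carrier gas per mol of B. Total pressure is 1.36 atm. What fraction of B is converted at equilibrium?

Let X = conversion of B (basis 1 mol B); extent of reaction ξ = 0.5X.
Moles: n_B = 1 − X; n_D = 1.5X; n_I = 2.05 (inert).
Summing: n_T = 3.05 + 0.5X.
Mole fractions y_i = n_i/n_T; K_p = p_D^3 / (p_B^2) with p_i = y_i·P.
This yields a degree-3 equation in X; solving on (0,1), X = 0.768.

X = 0.768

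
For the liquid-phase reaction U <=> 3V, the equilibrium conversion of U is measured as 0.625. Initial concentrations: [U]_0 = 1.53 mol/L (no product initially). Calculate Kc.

Let X = conversion of U.
Concentrations: [U] = 1.53 − 1.53X; [V] = 4.59X.
At X = 0.625: [U] = 0.574, [V] = 2.87.
Kc = [V]^3 / ([U]) = 41.1 (mol/L)^2.

Kc = 41.1 (mol/L)^2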